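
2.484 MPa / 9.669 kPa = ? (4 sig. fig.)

(2.484 × 10⁶) / (9.669 × 10³) = 0.2569 × 10³

256.9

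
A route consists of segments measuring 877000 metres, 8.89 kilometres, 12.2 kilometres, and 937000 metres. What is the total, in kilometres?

In kilometres:
  877000 metres = 877000 × 10⁻³ kilometres = 877
  8.89 kilometres → 8.89
  12.2 kilometres → 12.2
  937000 metres = 937000 × 10⁻³ kilometres = 937
Sum: 877 + 8.89 + 12.2 + 937 = 1835.09

1835.09 kilometres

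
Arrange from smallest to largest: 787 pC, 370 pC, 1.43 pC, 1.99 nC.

787 pC = 0.000000000787 C
370 pC = 0.00000000037 C
1.43 pC = 0.00000000000143 C
1.99 nC = 0.00000000199 C

1.43 pC < 370 pC < 787 pC < 1.99 nC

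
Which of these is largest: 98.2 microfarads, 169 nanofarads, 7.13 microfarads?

98.2 microfarads = 0.0000982 farads
169 nanofarads = 0.000000169 farads
7.13 microfarads = 0.00000713 farads

98.2 microfarads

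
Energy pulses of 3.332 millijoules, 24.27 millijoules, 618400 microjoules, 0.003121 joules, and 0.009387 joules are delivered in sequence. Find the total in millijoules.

In millijoules:
  3.332 millijoules → 3.332
  24.27 millijoules → 24.27
  618400 microjoules = 618400 × 10^-3 millijoules = 618.4
  0.003121 joules = 0.003121 × 10^3 millijoules = 3.121
  0.009387 joules = 0.009387 × 10^3 millijoules = 9.387
Sum: 3.332 + 24.27 + 618.4 + 3.121 + 9.387 = 658.51

658.51 millijoules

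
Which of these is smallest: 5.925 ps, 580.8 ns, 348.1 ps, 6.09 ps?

5.925 ps = 0.000000000005925 s
580.8 ns = 0.0000005808 s
348.1 ps = 0.0000000003481 s
6.09 ps = 0.00000000000609 s

5.925 ps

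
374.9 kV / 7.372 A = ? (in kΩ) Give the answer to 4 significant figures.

(374.9 × 10^3) / (7.372) = 50.8546 × 10^3 Ω

50.85 kΩ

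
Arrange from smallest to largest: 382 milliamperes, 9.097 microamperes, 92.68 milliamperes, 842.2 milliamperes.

9.097 microamperes < 92.68 milliamperes < 382 milliamperes < 842.2 milliamperes

382 milliamperes = 0.382 amperes
9.097 microamperes = 0.000009097 amperes
92.68 milliamperes = 0.09268 amperes
842.2 milliamperes = 0.8422 amperes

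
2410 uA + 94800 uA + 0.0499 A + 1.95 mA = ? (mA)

149.06 mA

In mA:
  2410 uA = 2410 × 10^-3 mA = 2.41
  94800 uA = 94800 × 10^-3 mA = 94.8
  0.0499 A = 0.0499 × 10^3 mA = 49.9
  1.95 mA → 1.95
Sum: 2.41 + 94.8 + 49.9 + 1.95 = 149.06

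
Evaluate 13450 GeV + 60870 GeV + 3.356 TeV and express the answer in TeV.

In TeV:
  13450 GeV = 13450 × 10⁻³ TeV = 13.45
  60870 GeV = 60870 × 10⁻³ TeV = 60.87
  3.356 TeV → 3.356
Sum: 13.45 + 60.87 + 3.356 = 77.676

77.676 TeV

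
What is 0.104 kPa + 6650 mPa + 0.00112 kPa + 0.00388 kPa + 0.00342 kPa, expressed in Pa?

In Pa:
  0.104 kPa = 0.104 × 10^3 Pa = 104
  6650 mPa = 6650 × 10^-3 Pa = 6.65
  0.00112 kPa = 0.00112 × 10^3 Pa = 1.12
  0.00388 kPa = 0.00388 × 10^3 Pa = 3.88
  0.00342 kPa = 0.00342 × 10^3 Pa = 3.42
Sum: 104 + 6.65 + 1.12 + 3.88 + 3.42 = 119.07

119.07 Pa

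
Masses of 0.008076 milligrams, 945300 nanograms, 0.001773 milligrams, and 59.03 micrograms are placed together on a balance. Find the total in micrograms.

In micrograms:
  0.008076 milligrams = 0.008076e3 micrograms = 8.076
  945300 nanograms = 945300e-3 micrograms = 945.3
  0.001773 milligrams = 0.001773e3 micrograms = 1.773
  59.03 micrograms → 59.03
Sum: 8.076 + 945.3 + 1.773 + 59.03 = 1014.179

1014.179 micrograms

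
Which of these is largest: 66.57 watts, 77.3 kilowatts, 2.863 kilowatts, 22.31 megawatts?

22.31 megawatts

66.57 watts = 66.57 watts
77.3 kilowatts = 77300 watts
2.863 kilowatts = 2863 watts
22.31 megawatts = 22310000 watts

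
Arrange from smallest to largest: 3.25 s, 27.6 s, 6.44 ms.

3.25 s = 3.25 s
27.6 s = 27.6 s
6.44 ms = 0.00644 s

6.44 ms < 3.25 s < 27.6 s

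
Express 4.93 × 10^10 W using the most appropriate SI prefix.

= 49.3 × 10^9 W; 10^9 is giga.

49.3 GW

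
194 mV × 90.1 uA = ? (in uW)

194 × 10^-3 × 90.1 × 10^-6 = 17479.4 × 10^-9 W

17.4794 uW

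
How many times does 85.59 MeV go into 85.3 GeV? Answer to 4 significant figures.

996.6

(85.3e9) / (85.59e6) = 0.99661e3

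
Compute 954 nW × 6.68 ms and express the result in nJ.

6.37272 nJ

954 × 10⁻⁹ × 6.68 × 10⁻³ = 6372.72 × 10⁻¹² J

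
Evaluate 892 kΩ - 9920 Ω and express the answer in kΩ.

In kΩ:
  892 kΩ → 892
  9920 Ω = 9920e-3 kΩ = 9.92
Difference: 892 - 9.92 = 882.08

882.08 kΩ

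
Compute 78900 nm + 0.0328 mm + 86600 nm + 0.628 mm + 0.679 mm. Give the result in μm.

1505.3 μm

In μm:
  78900 nm = 78900e-3 μm = 78.9
  0.0328 mm = 0.0328e3 μm = 32.8
  86600 nm = 86600e-3 μm = 86.6
  0.628 mm = 0.628e3 μm = 628
  0.679 mm = 0.679e3 μm = 679
Sum: 78.9 + 32.8 + 86.6 + 628 + 679 = 1505.3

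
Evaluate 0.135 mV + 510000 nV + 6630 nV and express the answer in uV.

651.63 uV

In uV:
  0.135 mV = 0.135 × 10³ uV = 135
  510000 nV = 510000 × 10⁻³ uV = 510
  6630 nV = 6630 × 10⁻³ uV = 6.63
Sum: 135 + 510 + 6.63 = 651.63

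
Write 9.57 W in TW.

(no prefix) = 10⁰, tera = 10¹²; factor is 10⁻¹².
9.57 × 10⁻¹² = 0.00000000000957

0.00000000000957 TW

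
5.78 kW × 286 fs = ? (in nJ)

5.78e3 × 286e-15 = 1653.08e-12 J

1.65308 nJ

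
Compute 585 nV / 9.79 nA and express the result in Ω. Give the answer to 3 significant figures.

(585e-9) / (9.79e-9) = 59.755 Ω

59.8 Ω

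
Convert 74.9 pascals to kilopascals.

(no prefix) = 1e0, kilo = 1e3; factor is 1e-3.
74.9 × 1e-3 = 0.0749

0.0749 kilopascals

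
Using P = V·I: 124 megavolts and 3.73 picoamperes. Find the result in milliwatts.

124e6 × 3.73e-12 = 462.52e-6 W

0.46252 milliwatts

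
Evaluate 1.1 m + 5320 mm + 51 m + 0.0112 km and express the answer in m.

68.62 m

In m:
  1.1 m → 1.1
  5320 mm = 5320 × 10⁻³ m = 5.32
  51 m → 51
  0.0112 km = 0.0112 × 10³ m = 11.2
Sum: 1.1 + 5.32 + 51 + 11.2 = 68.62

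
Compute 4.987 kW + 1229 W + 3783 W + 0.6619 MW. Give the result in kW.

In kW:
  4.987 kW → 4.987
  1229 W = 1229 × 10^-3 kW = 1.229
  3783 W = 3783 × 10^-3 kW = 3.783
  0.6619 MW = 0.6619 × 10^3 kW = 661.9
Sum: 4.987 + 1.229 + 3.783 + 661.9 = 671.899

671.899 kW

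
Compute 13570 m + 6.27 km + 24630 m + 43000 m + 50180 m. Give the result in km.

137.65 km

In km:
  13570 m = 13570 × 10^-3 km = 13.57
  6.27 km → 6.27
  24630 m = 24630 × 10^-3 km = 24.63
  43000 m = 43000 × 10^-3 km = 43
  50180 m = 50180 × 10^-3 km = 50.18
Sum: 13.57 + 6.27 + 24.63 + 43 + 50.18 = 137.65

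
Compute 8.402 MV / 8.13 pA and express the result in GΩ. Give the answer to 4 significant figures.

1033000000 GΩ

(8.402 × 10^6) / (8.13 × 10^-12) = 1.03346 × 10^18 Ω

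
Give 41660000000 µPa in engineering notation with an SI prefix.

41.66 kPa

= 41.66 × 10³ Pa; 10³ is kilo.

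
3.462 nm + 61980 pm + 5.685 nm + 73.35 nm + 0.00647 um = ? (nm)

150.947 nm

In nm:
  3.462 nm → 3.462
  61980 pm = 61980e-3 nm = 61.98
  5.685 nm → 5.685
  73.35 nm → 73.35
  0.00647 um = 0.00647e3 nm = 6.47
Sum: 3.462 + 61.98 + 5.685 + 73.35 + 6.47 = 150.947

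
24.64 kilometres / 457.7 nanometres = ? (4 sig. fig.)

53830000000

(24.64 × 10^3) / (457.7 × 10^-9) = 0.053834 × 10^12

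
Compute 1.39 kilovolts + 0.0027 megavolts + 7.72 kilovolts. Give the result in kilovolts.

11.81 kilovolts

In kilovolts:
  1.39 kilovolts → 1.39
  0.0027 megavolts = 0.0027e3 kilovolts = 2.7
  7.72 kilovolts → 7.72
Sum: 1.39 + 2.7 + 7.72 = 11.81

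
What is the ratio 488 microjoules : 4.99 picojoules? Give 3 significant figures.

(488 × 10^-6) / (4.99 × 10^-12) = 97.8 × 10^6

97800000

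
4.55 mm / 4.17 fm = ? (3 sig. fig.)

1090000000000

(4.55e-3) / (4.17e-15) = 1.091e12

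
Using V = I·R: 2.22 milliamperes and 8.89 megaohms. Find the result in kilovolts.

2.22 × 10⁻³ × 8.89 × 10⁶ = 19.7358 × 10³ V

19.7358 kilovolts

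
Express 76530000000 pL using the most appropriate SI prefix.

= 76.53 × 10^-3 L; 10^-3 is milli.

76.53 mL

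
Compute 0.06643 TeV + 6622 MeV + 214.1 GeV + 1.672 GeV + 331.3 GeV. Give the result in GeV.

620.124 GeV

In GeV:
  0.06643 TeV = 0.06643e3 GeV = 66.43
  6622 MeV = 6622e-3 GeV = 6.622
  214.1 GeV → 214.1
  1.672 GeV → 1.672
  331.3 GeV → 331.3
Sum: 66.43 + 6.622 + 214.1 + 1.672 + 331.3 = 620.124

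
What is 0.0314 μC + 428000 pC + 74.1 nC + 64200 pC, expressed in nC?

597.7 nC

In nC:
  0.0314 μC = 0.0314e3 nC = 31.4
  428000 pC = 428000e-3 nC = 428
  74.1 nC → 74.1
  64200 pC = 64200e-3 nC = 64.2
Sum: 31.4 + 428 + 74.1 + 64.2 = 597.7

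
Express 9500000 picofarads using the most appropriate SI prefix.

= 9.5e-6 farads; 1e-6 is micro.

9.5 microfarads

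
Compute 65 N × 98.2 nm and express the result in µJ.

6.383 µJ

65 × 98.2 × 10⁻⁹ = 6383 × 10⁻⁹ J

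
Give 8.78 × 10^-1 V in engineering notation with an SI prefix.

= 878 × 10^-3 V; 10^-3 is milli.

878 mV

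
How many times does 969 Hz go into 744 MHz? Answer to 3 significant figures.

768000

(744e6) / (969) = 0.7678e6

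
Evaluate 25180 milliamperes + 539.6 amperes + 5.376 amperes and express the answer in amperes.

In amperes:
  25180 milliamperes = 25180 × 10⁻³ amperes = 25.18
  539.6 amperes → 539.6
  5.376 amperes → 5.376
Sum: 25.18 + 539.6 + 5.376 = 570.156

570.156 amperes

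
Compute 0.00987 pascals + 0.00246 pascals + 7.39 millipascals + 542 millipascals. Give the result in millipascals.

561.72 millipascals

In millipascals:
  0.00987 pascals = 0.00987 × 10^3 millipascals = 9.87
  0.00246 pascals = 0.00246 × 10^3 millipascals = 2.46
  7.39 millipascals → 7.39
  542 millipascals → 542
Sum: 9.87 + 2.46 + 7.39 + 542 = 561.72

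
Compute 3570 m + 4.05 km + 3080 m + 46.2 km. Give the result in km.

56.9 km

In km:
  3570 m = 3570e-3 km = 3.57
  4.05 km → 4.05
  3080 m = 3080e-3 km = 3.08
  46.2 km → 46.2
Sum: 3.57 + 4.05 + 3.08 + 46.2 = 56.9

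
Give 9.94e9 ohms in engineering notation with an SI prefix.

9.94 gigaohms

= 9.94e9 ohms; 1e9 is giga.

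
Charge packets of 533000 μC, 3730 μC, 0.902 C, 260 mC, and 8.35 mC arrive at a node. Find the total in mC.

1707.08 mC

In mC:
  533000 μC = 533000 × 10⁻³ mC = 533
  3730 μC = 3730 × 10⁻³ mC = 3.73
  0.902 C = 0.902 × 10³ mC = 902
  260 mC → 260
  8.35 mC → 8.35
Sum: 533 + 3.73 + 902 + 260 + 8.35 = 1707.08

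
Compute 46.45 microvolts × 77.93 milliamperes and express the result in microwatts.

3.6198485 microwatts

46.45 × 10⁻⁶ × 77.93 × 10⁻³ = 3619.8485 × 10⁻⁹ W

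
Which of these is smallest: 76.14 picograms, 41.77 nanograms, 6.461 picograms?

76.14 picograms = 0.00000000007614 grams
41.77 nanograms = 0.00000004177 grams
6.461 picograms = 0.000000000006461 grams

6.461 picograms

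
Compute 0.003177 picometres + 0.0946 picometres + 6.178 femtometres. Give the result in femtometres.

In femtometres:
  0.003177 picometres = 0.003177 × 10^3 femtometres = 3.177
  0.0946 picometres = 0.0946 × 10^3 femtometres = 94.6
  6.178 femtometres → 6.178
Sum: 3.177 + 94.6 + 6.178 = 103.955

103.955 femtometres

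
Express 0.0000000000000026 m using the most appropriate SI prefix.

2.6 fm

= 2.6 × 10⁻¹⁵ m; 10⁻¹⁵ is femto.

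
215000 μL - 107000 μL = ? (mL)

In mL:
  215000 μL = 215000 × 10⁻³ mL = 215
  107000 μL = 107000 × 10⁻³ mL = 107
Difference: 215 - 107 = 108

108 mL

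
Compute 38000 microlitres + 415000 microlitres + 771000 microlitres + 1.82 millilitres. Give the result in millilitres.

1225.82 millilitres

In millilitres:
  38000 microlitres = 38000e-3 millilitres = 38
  415000 microlitres = 415000e-3 millilitres = 415
  771000 microlitres = 771000e-3 millilitres = 771
  1.82 millilitres → 1.82
Sum: 38 + 415 + 771 + 1.82 = 1225.82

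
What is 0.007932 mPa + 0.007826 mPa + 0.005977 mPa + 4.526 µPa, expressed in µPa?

26.261 µPa

In µPa:
  0.007932 mPa = 0.007932 × 10³ µPa = 7.932
  0.007826 mPa = 0.007826 × 10³ µPa = 7.826
  0.005977 mPa = 0.005977 × 10³ µPa = 5.977
  4.526 µPa → 4.526
Sum: 7.932 + 7.826 + 5.977 + 4.526 = 26.261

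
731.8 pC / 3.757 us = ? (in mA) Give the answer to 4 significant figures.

(731.8 × 10^-12) / (3.757 × 10^-6) = 194.783 × 10^-6 A

0.1948 mA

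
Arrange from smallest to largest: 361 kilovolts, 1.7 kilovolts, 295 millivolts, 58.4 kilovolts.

295 millivolts < 1.7 kilovolts < 58.4 kilovolts < 361 kilovolts

361 kilovolts = 361000 volts
1.7 kilovolts = 1700 volts
295 millivolts = 0.295 volts
58.4 kilovolts = 58400 volts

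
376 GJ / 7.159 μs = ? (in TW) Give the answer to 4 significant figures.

52520 TW

(376e9) / (7.159e-6) = 52.5213e15 W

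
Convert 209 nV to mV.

0.000209 mV

nano = 10⁻⁹, milli = 10⁻³; factor is 10⁻⁶.
209 × 10⁻⁶ = 0.000209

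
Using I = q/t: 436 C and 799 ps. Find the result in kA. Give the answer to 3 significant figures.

(436) / (799e-12) = 0.54568e12 A

546000000 kA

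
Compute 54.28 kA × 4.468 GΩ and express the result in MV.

242523040 MV

54.28 × 10³ × 4.468 × 10⁹ = 242.52304 × 10¹² V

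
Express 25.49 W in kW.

(no prefix) = 10^0, kilo = 10^3; factor is 10^-3.
25.49 × 10^-3 = 0.02549

0.02549 kW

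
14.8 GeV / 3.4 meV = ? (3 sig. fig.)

4350000000000

(14.8e9) / (3.4e-3) = 4.353e12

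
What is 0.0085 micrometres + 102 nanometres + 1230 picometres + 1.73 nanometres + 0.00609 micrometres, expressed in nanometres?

In nanometres:
  0.0085 micrometres = 0.0085e3 nanometres = 8.5
  102 nanometres → 102
  1230 picometres = 1230e-3 nanometres = 1.23
  1.73 nanometres → 1.73
  0.00609 micrometres = 0.00609e3 nanometres = 6.09
Sum: 8.5 + 102 + 1.23 + 1.73 + 6.09 = 119.55

119.55 nanometres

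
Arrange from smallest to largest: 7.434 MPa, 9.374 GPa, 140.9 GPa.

7.434 MPa < 9.374 GPa < 140.9 GPa

7.434 MPa = 7434000 Pa
9.374 GPa = 9374000000 Pa
140.9 GPa = 140900000000 Pa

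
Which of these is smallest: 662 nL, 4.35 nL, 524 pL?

524 pL

662 nL = 0.000000662 L
4.35 nL = 0.00000000435 L
524 pL = 0.000000000524 L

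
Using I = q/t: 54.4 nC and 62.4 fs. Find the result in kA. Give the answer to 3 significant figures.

872 kA

(54.4 × 10⁻⁹) / (62.4 × 10⁻¹⁵) = 0.87179 × 10⁶ A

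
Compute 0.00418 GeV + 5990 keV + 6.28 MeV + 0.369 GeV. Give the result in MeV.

385.45 MeV

In MeV:
  0.00418 GeV = 0.00418 × 10³ MeV = 4.18
  5990 keV = 5990 × 10⁻³ MeV = 5.99
  6.28 MeV → 6.28
  0.369 GeV = 0.369 × 10³ MeV = 369
Sum: 4.18 + 5.99 + 6.28 + 369 = 385.45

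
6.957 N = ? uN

(no prefix) = 10^0, micro = 10^-6; factor is 10^6.
6.957 × 10^6 = 6957000

6957000 uN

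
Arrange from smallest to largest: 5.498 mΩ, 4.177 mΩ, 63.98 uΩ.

63.98 uΩ < 4.177 mΩ < 5.498 mΩ

5.498 mΩ = 0.005498 Ω
4.177 mΩ = 0.004177 Ω
63.98 uΩ = 0.00006398 Ω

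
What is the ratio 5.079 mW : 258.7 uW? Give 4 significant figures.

(5.079 × 10⁻³) / (258.7 × 10⁻⁶) = 0.019633 × 10³

19.63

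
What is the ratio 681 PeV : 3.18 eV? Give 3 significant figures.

214000000000000000

(681 × 10¹⁵) / (3.18) = 214.2 × 10¹⁵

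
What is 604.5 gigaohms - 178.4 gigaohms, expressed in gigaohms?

426.1 gigaohms

In gigaohms:
  604.5 gigaohms → 604.5
  178.4 gigaohms → 178.4
Difference: 604.5 - 178.4 = 426.1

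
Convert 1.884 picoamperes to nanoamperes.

0.001884 nanoamperes

pico = 10^-12, nano = 10^-9; factor is 10^-3.
1.884 × 10^-3 = 0.001884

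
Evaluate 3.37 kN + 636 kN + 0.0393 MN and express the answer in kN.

678.67 kN

In kN:
  3.37 kN → 3.37
  636 kN → 636
  0.0393 MN = 0.0393 × 10³ kN = 39.3
Sum: 3.37 + 636 + 39.3 = 678.67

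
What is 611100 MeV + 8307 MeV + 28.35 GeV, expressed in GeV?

647.757 GeV

In GeV:
  611100 MeV = 611100 × 10⁻³ GeV = 611.1
  8307 MeV = 8307 × 10⁻³ GeV = 8.307
  28.35 GeV → 28.35
Sum: 611.1 + 8.307 + 28.35 = 647.757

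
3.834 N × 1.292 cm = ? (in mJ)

3.834 × 1.292 × 10^-2 = 4.953528 × 10^-2 J

49.53528 mJ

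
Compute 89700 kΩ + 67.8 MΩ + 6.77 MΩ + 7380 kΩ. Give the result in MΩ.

171.65 MΩ

In MΩ:
  89700 kΩ = 89700 × 10^-3 MΩ = 89.7
  67.8 MΩ → 67.8
  6.77 MΩ → 6.77
  7380 kΩ = 7380 × 10^-3 MΩ = 7.38
Sum: 89.7 + 67.8 + 6.77 + 7.38 = 171.65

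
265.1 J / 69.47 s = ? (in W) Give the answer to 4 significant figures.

3.816 W

(265.1) / (69.47) = 3.81604 W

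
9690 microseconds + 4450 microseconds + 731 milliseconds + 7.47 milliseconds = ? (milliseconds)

752.61 milliseconds

In milliseconds:
  9690 microseconds = 9690 × 10⁻³ milliseconds = 9.69
  4450 microseconds = 4450 × 10⁻³ milliseconds = 4.45
  731 milliseconds → 731
  7.47 milliseconds → 7.47
Sum: 9.69 + 4.45 + 731 + 7.47 = 752.61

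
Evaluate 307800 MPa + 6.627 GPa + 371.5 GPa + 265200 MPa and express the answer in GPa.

951.127 GPa

In GPa:
  307800 MPa = 307800 × 10⁻³ GPa = 307.8
  6.627 GPa → 6.627
  371.5 GPa → 371.5
  265200 MPa = 265200 × 10⁻³ GPa = 265.2
Sum: 307.8 + 6.627 + 371.5 + 265.2 = 951.127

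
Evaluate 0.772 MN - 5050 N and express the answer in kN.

In kN:
  0.772 MN = 0.772 × 10^3 kN = 772
  5050 N = 5050 × 10^-3 kN = 5.05
Difference: 772 - 5.05 = 766.95

766.95 kN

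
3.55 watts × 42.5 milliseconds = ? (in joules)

0.150875 joules

3.55 × 42.5e-3 = 150.875e-3 J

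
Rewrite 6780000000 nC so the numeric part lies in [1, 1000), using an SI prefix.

= 6.78 C; mantissa already in [1, 1000).

6.78 C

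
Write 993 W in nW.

993000000000 nW

(no prefix) = 10⁰, nano = 10⁻⁹; factor is 10⁹.
993 × 10⁹ = 993000000000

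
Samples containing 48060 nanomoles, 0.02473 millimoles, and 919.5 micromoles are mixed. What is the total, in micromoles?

In micromoles:
  48060 nanomoles = 48060 × 10^-3 micromoles = 48.06
  0.02473 millimoles = 0.02473 × 10^3 micromoles = 24.73
  919.5 micromoles → 919.5
Sum: 48.06 + 24.73 + 919.5 = 992.29

992.29 micromoles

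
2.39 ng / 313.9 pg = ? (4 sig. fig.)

7.614

(2.39 × 10⁻⁹) / (313.9 × 10⁻¹²) = 0.0076139 × 10³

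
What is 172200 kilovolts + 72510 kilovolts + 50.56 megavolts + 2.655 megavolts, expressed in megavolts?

In megavolts:
  172200 kilovolts = 172200 × 10⁻³ megavolts = 172.2
  72510 kilovolts = 72510 × 10⁻³ megavolts = 72.51
  50.56 megavolts → 50.56
  2.655 megavolts → 2.655
Sum: 172.2 + 72.51 + 50.56 + 2.655 = 297.925

297.925 megavolts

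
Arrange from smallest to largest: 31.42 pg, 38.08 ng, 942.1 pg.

31.42 pg = 0.00000000003142 g
38.08 ng = 0.00000003808 g
942.1 pg = 0.0000000009421 g

31.42 pg < 942.1 pg < 38.08 ng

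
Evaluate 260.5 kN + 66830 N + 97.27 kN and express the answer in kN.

In kN:
  260.5 kN → 260.5
  66830 N = 66830e-3 kN = 66.83
  97.27 kN → 97.27
Sum: 260.5 + 66.83 + 97.27 = 424.6

424.6 kN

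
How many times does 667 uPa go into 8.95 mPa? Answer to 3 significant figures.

13.4

(8.95e-3) / (667e-6) = 0.01342e3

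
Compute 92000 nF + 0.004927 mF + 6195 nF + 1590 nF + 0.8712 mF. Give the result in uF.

In uF:
  92000 nF = 92000e-3 uF = 92
  0.004927 mF = 0.004927e3 uF = 4.927
  6195 nF = 6195e-3 uF = 6.195
  1590 nF = 1590e-3 uF = 1.59
  0.8712 mF = 0.8712e3 uF = 871.2
Sum: 92 + 4.927 + 6.195 + 1.59 + 871.2 = 975.912

975.912 uF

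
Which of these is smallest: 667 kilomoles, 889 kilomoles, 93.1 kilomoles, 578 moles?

667 kilomoles = 667000 moles
889 kilomoles = 889000 moles
93.1 kilomoles = 93100 moles
578 moles = 578 moles

578 moles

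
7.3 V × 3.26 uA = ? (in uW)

7.3 × 3.26 × 10⁻⁶ = 23.798 × 10⁻⁶ W

23.798 uW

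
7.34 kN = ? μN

7340000000 μN

kilo = 10^3, micro = 10^-6; factor is 10^9.
7.34 × 10^9 = 7340000000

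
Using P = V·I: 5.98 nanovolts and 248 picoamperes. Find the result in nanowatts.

5.98 × 10⁻⁹ × 248 × 10⁻¹² = 1483.04 × 10⁻²¹ W

0.00000000148304 nanowatts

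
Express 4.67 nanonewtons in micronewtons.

0.00467 micronewtons

nano = 10^-9, micro = 10^-6; factor is 10^-3.
4.67 × 10^-3 = 0.00467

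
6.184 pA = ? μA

0.000006184 μA

pico = 10^-12, micro = 10^-6; factor is 10^-6.
6.184 × 10^-6 = 0.000006184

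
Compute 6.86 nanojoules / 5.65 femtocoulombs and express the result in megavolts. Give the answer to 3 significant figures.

(6.86 × 10^-9) / (5.65 × 10^-15) = 1.2142 × 10^6 V

1.21 megavolts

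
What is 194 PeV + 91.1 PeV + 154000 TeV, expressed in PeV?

In PeV:
  194 PeV → 194
  91.1 PeV → 91.1
  154000 TeV = 154000e-3 PeV = 154
Sum: 194 + 91.1 + 154 = 439.1

439.1 PeV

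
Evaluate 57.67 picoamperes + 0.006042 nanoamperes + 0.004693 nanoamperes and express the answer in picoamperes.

In picoamperes:
  57.67 picoamperes → 57.67
  0.006042 nanoamperes = 0.006042 × 10³ picoamperes = 6.042
  0.004693 nanoamperes = 0.004693 × 10³ picoamperes = 4.693
Sum: 57.67 + 6.042 + 4.693 = 68.405

68.405 picoamperes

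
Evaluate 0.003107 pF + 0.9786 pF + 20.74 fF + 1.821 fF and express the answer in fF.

1004.268 fF

In fF:
  0.003107 pF = 0.003107 × 10³ fF = 3.107
  0.9786 pF = 0.9786 × 10³ fF = 978.6
  20.74 fF → 20.74
  1.821 fF → 1.821
Sum: 3.107 + 978.6 + 20.74 + 1.821 = 1004.268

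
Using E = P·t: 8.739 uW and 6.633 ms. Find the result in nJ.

8.739e-6 × 6.633e-3 = 57.965787e-9 J

57.965787 nJ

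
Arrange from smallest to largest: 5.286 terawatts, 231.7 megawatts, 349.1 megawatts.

231.7 megawatts < 349.1 megawatts < 5.286 terawatts

5.286 terawatts = 5286000000000 watts
231.7 megawatts = 231700000 watts
349.1 megawatts = 349100000 watts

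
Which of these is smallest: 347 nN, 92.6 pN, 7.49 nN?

92.6 pN

347 nN = 0.000000347 N
92.6 pN = 0.0000000000926 N
7.49 nN = 0.00000000749 N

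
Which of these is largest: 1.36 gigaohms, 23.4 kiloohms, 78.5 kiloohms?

1.36 gigaohms = 1360000000 ohms
23.4 kiloohms = 23400 ohms
78.5 kiloohms = 78500 ohms

1.36 gigaohms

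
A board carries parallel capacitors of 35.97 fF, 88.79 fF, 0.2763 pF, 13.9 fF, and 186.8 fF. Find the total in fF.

601.76 fF

In fF:
  35.97 fF → 35.97
  88.79 fF → 88.79
  0.2763 pF = 0.2763 × 10³ fF = 276.3
  13.9 fF → 13.9
  186.8 fF → 186.8
Sum: 35.97 + 88.79 + 276.3 + 13.9 + 186.8 = 601.76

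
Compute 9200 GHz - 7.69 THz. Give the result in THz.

1.51 THz

In THz:
  9200 GHz = 9200e-3 THz = 9.2
  7.69 THz → 7.69
Difference: 9.2 - 7.69 = 1.51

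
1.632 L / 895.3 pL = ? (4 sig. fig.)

(1.632) / (895.3 × 10⁻¹²) = 0.0018229 × 10¹²

1823000000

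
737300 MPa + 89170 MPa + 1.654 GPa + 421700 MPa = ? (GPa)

In GPa:
  737300 MPa = 737300 × 10^-3 GPa = 737.3
  89170 MPa = 89170 × 10^-3 GPa = 89.17
  1.654 GPa → 1.654
  421700 MPa = 421700 × 10^-3 GPa = 421.7
Sum: 737.3 + 89.17 + 1.654 + 421.7 = 1249.824

1249.824 GPa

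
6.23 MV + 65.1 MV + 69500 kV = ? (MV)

140.83 MV

In MV:
  6.23 MV → 6.23
  65.1 MV → 65.1
  69500 kV = 69500 × 10⁻³ MV = 69.5
Sum: 6.23 + 65.1 + 69.5 = 140.83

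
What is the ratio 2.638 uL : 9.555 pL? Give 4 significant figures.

276100

(2.638e-6) / (9.555e-12) = 0.27609e6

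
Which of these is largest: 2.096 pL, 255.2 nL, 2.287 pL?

255.2 nL

2.096 pL = 0.000000000002096 L
255.2 nL = 0.0000002552 L
2.287 pL = 0.000000000002287 L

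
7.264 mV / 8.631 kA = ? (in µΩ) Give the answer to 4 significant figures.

(7.264e-3) / (8.631e3) = 0.841617e-6 Ω

0.8416 µΩ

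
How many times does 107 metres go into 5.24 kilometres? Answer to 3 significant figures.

(5.24e3) / (107) = 0.04897e3

49.0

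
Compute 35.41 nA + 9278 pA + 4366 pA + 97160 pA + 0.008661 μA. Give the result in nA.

In nA:
  35.41 nA → 35.41
  9278 pA = 9278 × 10^-3 nA = 9.278
  4366 pA = 4366 × 10^-3 nA = 4.366
  97160 pA = 97160 × 10^-3 nA = 97.16
  0.008661 μA = 0.008661 × 10^3 nA = 8.661
Sum: 35.41 + 9.278 + 4.366 + 97.16 + 8.661 = 154.875

154.875 nA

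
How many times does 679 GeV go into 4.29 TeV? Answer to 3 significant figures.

(4.29 × 10^12) / (679 × 10^9) = 0.006318 × 10^3

6.32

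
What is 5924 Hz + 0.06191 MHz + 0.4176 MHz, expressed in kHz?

In kHz:
  5924 Hz = 5924 × 10^-3 kHz = 5.924
  0.06191 MHz = 0.06191 × 10^3 kHz = 61.91
  0.4176 MHz = 0.4176 × 10^3 kHz = 417.6
Sum: 5.924 + 61.91 + 417.6 = 485.434

485.434 kHz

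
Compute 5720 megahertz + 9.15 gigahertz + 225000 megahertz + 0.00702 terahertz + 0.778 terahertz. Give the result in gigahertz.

1024.89 gigahertz

In gigahertz:
  5720 megahertz = 5720 × 10^-3 gigahertz = 5.72
  9.15 gigahertz → 9.15
  225000 megahertz = 225000 × 10^-3 gigahertz = 225
  0.00702 terahertz = 0.00702 × 10^3 gigahertz = 7.02
  0.778 terahertz = 0.778 × 10^3 gigahertz = 778
Sum: 5.72 + 9.15 + 225 + 7.02 + 778 = 1024.89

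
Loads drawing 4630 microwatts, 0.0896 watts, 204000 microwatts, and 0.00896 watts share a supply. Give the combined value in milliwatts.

In milliwatts:
  4630 microwatts = 4630e-3 milliwatts = 4.63
  0.0896 watts = 0.0896e3 milliwatts = 89.6
  204000 microwatts = 204000e-3 milliwatts = 204
  0.00896 watts = 0.00896e3 milliwatts = 8.96
Sum: 4.63 + 89.6 + 204 + 8.96 = 307.19

307.19 milliwatts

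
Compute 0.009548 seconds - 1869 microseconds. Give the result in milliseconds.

In milliseconds:
  0.009548 seconds = 0.009548 × 10^3 milliseconds = 9.548
  1869 microseconds = 1869 × 10^-3 milliseconds = 1.869
Difference: 9.548 - 1.869 = 7.679

7.679 milliseconds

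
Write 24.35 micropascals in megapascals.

0.00000000002435 megapascals

micro = 10^-6, mega = 10^6; factor is 10^-12.
24.35 × 10^-12 = 0.00000000002435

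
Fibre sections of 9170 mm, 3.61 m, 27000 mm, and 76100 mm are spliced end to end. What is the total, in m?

In m:
  9170 mm = 9170e-3 m = 9.17
  3.61 m → 3.61
  27000 mm = 27000e-3 m = 27
  76100 mm = 76100e-3 m = 76.1
Sum: 9.17 + 3.61 + 27 + 76.1 = 115.88

115.88 m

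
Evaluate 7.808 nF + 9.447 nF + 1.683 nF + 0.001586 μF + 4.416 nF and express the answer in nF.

24.94 nF

In nF:
  7.808 nF → 7.808
  9.447 nF → 9.447
  1.683 nF → 1.683
  0.001586 μF = 0.001586e3 nF = 1.586
  4.416 nF → 4.416
Sum: 7.808 + 9.447 + 1.683 + 1.586 + 4.416 = 24.94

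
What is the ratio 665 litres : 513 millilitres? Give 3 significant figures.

1300

(665) / (513 × 10⁻³) = 1.296 × 10³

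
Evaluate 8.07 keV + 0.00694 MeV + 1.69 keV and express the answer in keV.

16.7 keV

In keV:
  8.07 keV → 8.07
  0.00694 MeV = 0.00694 × 10³ keV = 6.94
  1.69 keV → 1.69
Sum: 8.07 + 6.94 + 1.69 = 16.7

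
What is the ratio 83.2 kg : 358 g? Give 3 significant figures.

232

(83.2 × 10³) / (358) = 0.2324 × 10³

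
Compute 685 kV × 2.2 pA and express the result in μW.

685e3 × 2.2e-12 = 1507e-9 W

1.507 μW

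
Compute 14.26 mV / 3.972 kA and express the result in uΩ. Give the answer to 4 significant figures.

(14.26e-3) / (3.972e3) = 3.59013e-6 Ω

3.590 uΩ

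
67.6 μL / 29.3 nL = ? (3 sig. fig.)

(67.6 × 10^-6) / (29.3 × 10^-9) = 2.307 × 10^3

2310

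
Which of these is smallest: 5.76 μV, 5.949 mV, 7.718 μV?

5.76 μV

5.76 μV = 0.00000576 V
5.949 mV = 0.005949 V
7.718 μV = 0.000007718 V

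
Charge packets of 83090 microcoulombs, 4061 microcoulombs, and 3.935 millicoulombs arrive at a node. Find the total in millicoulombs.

91.086 millicoulombs

In millicoulombs:
  83090 microcoulombs = 83090 × 10⁻³ millicoulombs = 83.09
  4061 microcoulombs = 4061 × 10⁻³ millicoulombs = 4.061
  3.935 millicoulombs → 3.935
Sum: 83.09 + 4.061 + 3.935 = 91.086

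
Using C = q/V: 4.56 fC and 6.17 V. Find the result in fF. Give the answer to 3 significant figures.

0.739 fF

(4.56 × 10⁻¹⁵) / (6.17) = 0.73906 × 10⁻¹⁵ F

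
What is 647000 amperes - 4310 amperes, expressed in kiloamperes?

In kiloamperes:
  647000 amperes = 647000 × 10⁻³ kiloamperes = 647
  4310 amperes = 4310 × 10⁻³ kiloamperes = 4.31
Difference: 647 - 4.31 = 642.69

642.69 kiloamperes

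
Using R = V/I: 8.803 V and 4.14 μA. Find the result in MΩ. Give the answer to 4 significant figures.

2.126 MΩ

(8.803) / (4.14e-6) = 2.12633e6 Ω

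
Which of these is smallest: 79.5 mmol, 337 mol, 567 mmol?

79.5 mmol

79.5 mmol = 0.0795 mol
337 mol = 337 mol
567 mmol = 0.567 mol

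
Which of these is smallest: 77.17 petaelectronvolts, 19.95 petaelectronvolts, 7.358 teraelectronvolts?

77.17 petaelectronvolts = 77170000000000000 electronvolts
19.95 petaelectronvolts = 19950000000000000 electronvolts
7.358 teraelectronvolts = 7358000000000 electronvolts

7.358 teraelectronvolts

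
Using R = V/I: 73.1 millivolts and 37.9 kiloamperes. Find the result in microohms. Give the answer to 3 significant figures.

1.93 microohms

(73.1 × 10^-3) / (37.9 × 10^3) = 1.9288 × 10^-6 Ω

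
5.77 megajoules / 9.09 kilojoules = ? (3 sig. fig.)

(5.77e6) / (9.09e3) = 0.6348e3

635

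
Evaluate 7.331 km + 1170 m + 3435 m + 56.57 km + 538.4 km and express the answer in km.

606.906 km

In km:
  7.331 km → 7.331
  1170 m = 1170 × 10^-3 km = 1.17
  3435 m = 3435 × 10^-3 km = 3.435
  56.57 km → 56.57
  538.4 km → 538.4
Sum: 7.331 + 1.17 + 3.435 + 56.57 + 538.4 = 606.906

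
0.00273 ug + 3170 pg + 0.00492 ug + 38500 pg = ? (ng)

In ng:
  0.00273 ug = 0.00273 × 10^3 ng = 2.73
  3170 pg = 3170 × 10^-3 ng = 3.17
  0.00492 ug = 0.00492 × 10^3 ng = 4.92
  38500 pg = 38500 × 10^-3 ng = 38.5
Sum: 2.73 + 3.17 + 4.92 + 38.5 = 49.32

49.32 ng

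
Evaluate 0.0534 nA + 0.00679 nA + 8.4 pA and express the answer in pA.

In pA:
  0.0534 nA = 0.0534 × 10^3 pA = 53.4
  0.00679 nA = 0.00679 × 10^3 pA = 6.79
  8.4 pA → 8.4
Sum: 53.4 + 6.79 + 8.4 = 68.59

68.59 pA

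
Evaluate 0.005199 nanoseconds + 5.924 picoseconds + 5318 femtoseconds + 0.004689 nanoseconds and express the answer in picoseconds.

In picoseconds:
  0.005199 nanoseconds = 0.005199 × 10³ picoseconds = 5.199
  5.924 picoseconds → 5.924
  5318 femtoseconds = 5318 × 10⁻³ picoseconds = 5.318
  0.004689 nanoseconds = 0.004689 × 10³ picoseconds = 4.689
Sum: 5.199 + 5.924 + 5.318 + 4.689 = 21.13

21.13 picoseconds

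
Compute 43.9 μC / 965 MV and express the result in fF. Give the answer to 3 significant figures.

(43.9 × 10⁻⁶) / (965 × 10⁶) = 0.045492 × 10⁻¹² F

45.5 fF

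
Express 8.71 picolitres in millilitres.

0.00000000871 millilitres

pico = 10^-12, milli = 10^-3; factor is 10^-9.
8.71 × 10^-9 = 0.00000000871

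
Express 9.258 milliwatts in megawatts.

milli = 1e-3, mega = 1e6; factor is 1e-9.
9.258 × 1e-9 = 0.000000009258

0.000000009258 megawatts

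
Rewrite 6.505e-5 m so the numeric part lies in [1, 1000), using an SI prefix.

65.05 um

= 65.05e-6 m; 1e-6 is micro.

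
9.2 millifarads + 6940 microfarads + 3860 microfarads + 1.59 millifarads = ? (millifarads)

In millifarads:
  9.2 millifarads → 9.2
  6940 microfarads = 6940e-3 millifarads = 6.94
  3860 microfarads = 3860e-3 millifarads = 3.86
  1.59 millifarads → 1.59
Sum: 9.2 + 6.94 + 3.86 + 1.59 = 21.59

21.59 millifarads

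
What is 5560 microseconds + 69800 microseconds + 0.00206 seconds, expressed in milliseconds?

77.42 milliseconds

In milliseconds:
  5560 microseconds = 5560 × 10⁻³ milliseconds = 5.56
  69800 microseconds = 69800 × 10⁻³ milliseconds = 69.8
  0.00206 seconds = 0.00206 × 10³ milliseconds = 2.06
Sum: 5.56 + 69.8 + 2.06 = 77.42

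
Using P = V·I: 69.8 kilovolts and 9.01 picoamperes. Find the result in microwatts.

69.8 × 10^3 × 9.01 × 10^-12 = 628.898 × 10^-9 W

0.628898 microwatts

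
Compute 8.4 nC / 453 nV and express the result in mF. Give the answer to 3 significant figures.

18.5 mF

(8.4 × 10^-9) / (453 × 10^-9) = 0.018543 F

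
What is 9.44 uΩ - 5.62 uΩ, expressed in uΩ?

In uΩ:
  9.44 uΩ → 9.44
  5.62 uΩ → 5.62
Difference: 9.44 - 5.62 = 3.82

3.82 uΩ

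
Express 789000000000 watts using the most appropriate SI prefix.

= 789 × 10^9 watts; 10^9 is giga.

789 gigawatts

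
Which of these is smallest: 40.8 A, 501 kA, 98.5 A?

40.8 A = 40.8 A
501 kA = 501000 A
98.5 A = 98.5 A

40.8 A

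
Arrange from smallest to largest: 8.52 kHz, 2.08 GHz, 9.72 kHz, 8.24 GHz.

8.52 kHz = 8520 Hz
2.08 GHz = 2080000000 Hz
9.72 kHz = 9720 Hz
8.24 GHz = 8240000000 Hz

8.52 kHz < 9.72 kHz < 2.08 GHz < 8.24 GHz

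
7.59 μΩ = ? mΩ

micro = 10⁻⁶, milli = 10⁻³; factor is 10⁻³.
7.59 × 10⁻³ = 0.00759

0.00759 mΩ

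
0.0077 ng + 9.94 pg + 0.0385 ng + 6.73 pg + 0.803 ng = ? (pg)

In pg:
  0.0077 ng = 0.0077 × 10³ pg = 7.7
  9.94 pg → 9.94
  0.0385 ng = 0.0385 × 10³ pg = 38.5
  6.73 pg → 6.73
  0.803 ng = 0.803 × 10³ pg = 803
Sum: 7.7 + 9.94 + 38.5 + 6.73 + 803 = 865.87

865.87 pg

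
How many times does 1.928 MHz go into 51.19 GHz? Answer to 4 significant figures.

(51.19e9) / (1.928e6) = 26.551e3

26550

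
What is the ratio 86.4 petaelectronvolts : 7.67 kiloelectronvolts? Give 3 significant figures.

11300000000000

(86.4 × 10¹⁵) / (7.67 × 10³) = 11.26 × 10¹²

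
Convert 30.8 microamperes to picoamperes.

30800000 picoamperes

micro = 1e-6, pico = 1e-12; factor is 1e6.
30.8 × 1e6 = 30800000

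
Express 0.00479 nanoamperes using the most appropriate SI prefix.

= 4.79 × 10^-12 amperes; 10^-12 is pico.

4.79 picoamperes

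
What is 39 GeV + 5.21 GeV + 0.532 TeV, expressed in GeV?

576.21 GeV

In GeV:
  39 GeV → 39
  5.21 GeV → 5.21
  0.532 TeV = 0.532 × 10^3 GeV = 532
Sum: 39 + 5.21 + 532 = 576.21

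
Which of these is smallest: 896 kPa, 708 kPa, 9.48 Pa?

9.48 Pa

896 kPa = 896000 Pa
708 kPa = 708000 Pa
9.48 Pa = 9.48 Pa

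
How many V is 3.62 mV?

0.00362 V

milli = 1e-3, (no prefix) = 1e0; factor is 1e-3.
3.62 × 1e-3 = 0.00362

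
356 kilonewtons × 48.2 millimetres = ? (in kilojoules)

356e3 × 48.2e-3 = 17159.2 J

17.1592 kilojoules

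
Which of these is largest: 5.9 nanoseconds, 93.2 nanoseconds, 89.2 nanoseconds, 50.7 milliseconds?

5.9 nanoseconds = 0.0000000059 seconds
93.2 nanoseconds = 0.0000000932 seconds
89.2 nanoseconds = 0.0000000892 seconds
50.7 milliseconds = 0.0507 seconds

50.7 milliseconds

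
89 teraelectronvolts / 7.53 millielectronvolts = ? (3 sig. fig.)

(89e12) / (7.53e-3) = 11.82e15

11800000000000000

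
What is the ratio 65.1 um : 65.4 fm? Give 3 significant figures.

995000000

(65.1 × 10⁻⁶) / (65.4 × 10⁻¹⁵) = 0.9954 × 10⁹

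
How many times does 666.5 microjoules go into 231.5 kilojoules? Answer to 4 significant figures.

(231.5 × 10³) / (666.5 × 10⁻⁶) = 0.34734 × 10⁹

347300000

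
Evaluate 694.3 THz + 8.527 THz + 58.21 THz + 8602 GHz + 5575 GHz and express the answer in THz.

In THz:
  694.3 THz → 694.3
  8.527 THz → 8.527
  58.21 THz → 58.21
  8602 GHz = 8602e-3 THz = 8.602
  5575 GHz = 5575e-3 THz = 5.575
Sum: 694.3 + 8.527 + 58.21 + 8.602 + 5.575 = 775.214

775.214 THz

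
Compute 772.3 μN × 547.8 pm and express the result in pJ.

772.3 × 10^-6 × 547.8 × 10^-12 = 423065.94 × 10^-18 J

0.42306594 pJ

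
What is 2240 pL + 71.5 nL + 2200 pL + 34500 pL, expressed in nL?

In nL:
  2240 pL = 2240 × 10^-3 nL = 2.24
  71.5 nL → 71.5
  2200 pL = 2200 × 10^-3 nL = 2.2
  34500 pL = 34500 × 10^-3 nL = 34.5
Sum: 2.24 + 71.5 + 2.2 + 34.5 = 110.44

110.44 nL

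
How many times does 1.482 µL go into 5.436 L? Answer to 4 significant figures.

(5.436) / (1.482 × 10^-6) = 3.668 × 10^6

3668000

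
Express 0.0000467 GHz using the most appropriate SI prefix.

46.7 kHz

= 46.7 × 10^3 Hz; 10^3 is kilo.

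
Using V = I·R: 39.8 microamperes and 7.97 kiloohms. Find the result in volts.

39.8 × 10⁻⁶ × 7.97 × 10³ = 317.206 × 10⁻³ V

0.317206 volts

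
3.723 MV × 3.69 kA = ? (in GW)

13.73787 GW

3.723 × 10⁶ × 3.69 × 10³ = 13.73787 × 10⁹ W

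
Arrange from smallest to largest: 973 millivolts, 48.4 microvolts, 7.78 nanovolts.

973 millivolts = 0.973 volts
48.4 microvolts = 0.0000484 volts
7.78 nanovolts = 0.00000000778 volts

7.78 nanovolts < 48.4 microvolts < 973 millivolts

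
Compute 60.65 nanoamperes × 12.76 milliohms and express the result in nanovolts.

0.773894 nanovolts

60.65e-9 × 12.76e-3 = 773.894e-12 V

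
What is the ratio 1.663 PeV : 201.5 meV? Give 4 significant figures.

(1.663 × 10¹⁵) / (201.5 × 10⁻³) = 0.0082531 × 10¹⁸

8253000000000000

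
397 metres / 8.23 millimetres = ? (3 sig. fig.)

48200

(397) / (8.23 × 10⁻³) = 48.24 × 10³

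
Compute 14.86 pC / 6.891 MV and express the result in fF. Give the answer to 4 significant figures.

(14.86 × 10⁻¹²) / (6.891 × 10⁶) = 2.15644 × 10⁻¹⁸ F

0.002156 fF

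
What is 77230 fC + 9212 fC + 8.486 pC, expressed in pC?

94.928 pC

In pC:
  77230 fC = 77230e-3 pC = 77.23
  9212 fC = 9212e-3 pC = 9.212
  8.486 pC → 8.486
Sum: 77.23 + 9.212 + 8.486 = 94.928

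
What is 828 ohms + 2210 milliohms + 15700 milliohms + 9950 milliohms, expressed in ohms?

In ohms:
  828 ohms → 828
  2210 milliohms = 2210 × 10^-3 ohms = 2.21
  15700 milliohms = 15700 × 10^-3 ohms = 15.7
  9950 milliohms = 9950 × 10^-3 ohms = 9.95
Sum: 828 + 2.21 + 15.7 + 9.95 = 855.86

855.86 ohms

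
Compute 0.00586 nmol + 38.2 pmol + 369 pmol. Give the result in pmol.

In pmol:
  0.00586 nmol = 0.00586e3 pmol = 5.86
  38.2 pmol → 38.2
  369 pmol → 369
Sum: 5.86 + 38.2 + 369 = 413.06

413.06 pmol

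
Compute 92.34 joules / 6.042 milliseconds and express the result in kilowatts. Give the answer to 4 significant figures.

(92.34) / (6.042e-3) = 15.283e3 W

15.28 kilowatts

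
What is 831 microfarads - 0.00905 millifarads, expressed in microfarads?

821.95 microfarads

In microfarads:
  831 microfarads → 831
  0.00905 millifarads = 0.00905e3 microfarads = 9.05
Difference: 831 - 9.05 = 821.95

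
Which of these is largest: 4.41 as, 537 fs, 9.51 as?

4.41 as = 0.00000000000000000441 s
537 fs = 0.000000000000537 s
9.51 as = 0.00000000000000000951 s

537 fs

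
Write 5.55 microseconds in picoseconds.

micro = 1e-6, pico = 1e-12; factor is 1e6.
5.55 × 1e6 = 5550000

5550000 picoseconds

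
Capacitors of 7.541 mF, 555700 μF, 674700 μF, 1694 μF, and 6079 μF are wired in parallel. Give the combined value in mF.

1245.714 mF

In mF:
  7.541 mF → 7.541
  555700 μF = 555700 × 10^-3 mF = 555.7
  674700 μF = 674700 × 10^-3 mF = 674.7
  1694 μF = 1694 × 10^-3 mF = 1.694
  6079 μF = 6079 × 10^-3 mF = 6.079
Sum: 7.541 + 555.7 + 674.7 + 1.694 + 6.079 = 1245.714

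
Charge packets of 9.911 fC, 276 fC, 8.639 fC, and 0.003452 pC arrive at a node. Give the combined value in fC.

In fC:
  9.911 fC → 9.911
  276 fC → 276
  8.639 fC → 8.639
  0.003452 pC = 0.003452e3 fC = 3.452
Sum: 9.911 + 276 + 8.639 + 3.452 = 298.002

298.002 fC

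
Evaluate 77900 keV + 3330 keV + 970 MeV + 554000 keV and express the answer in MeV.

1605.23 MeV

In MeV:
  77900 keV = 77900e-3 MeV = 77.9
  3330 keV = 3330e-3 MeV = 3.33
  970 MeV → 970
  554000 keV = 554000e-3 MeV = 554
Sum: 77.9 + 3.33 + 970 + 554 = 1605.23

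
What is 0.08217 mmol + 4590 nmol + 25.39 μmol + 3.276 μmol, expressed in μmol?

In μmol:
  0.08217 mmol = 0.08217 × 10³ μmol = 82.17
  4590 nmol = 4590 × 10⁻³ μmol = 4.59
  25.39 μmol → 25.39
  3.276 μmol → 3.276
Sum: 82.17 + 4.59 + 25.39 + 3.276 = 115.426

115.426 μmol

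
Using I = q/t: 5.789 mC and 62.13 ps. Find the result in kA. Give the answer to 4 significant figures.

93180 kA

(5.789 × 10^-3) / (62.13 × 10^-12) = 0.0931756 × 10^9 A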